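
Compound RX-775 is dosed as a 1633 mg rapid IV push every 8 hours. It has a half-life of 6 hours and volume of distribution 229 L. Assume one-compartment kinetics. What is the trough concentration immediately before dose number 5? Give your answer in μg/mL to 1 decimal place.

4.6 μg/mL

f = (1/2)^(τ/t½) = (1/2)^(8/6) ≈ 0.3969.
C₀ = D/Vd = 1633/229 ≈ 7.131 μg/mL.
Before the 5th dose, 4 doses have been given. Superposition: Cmin = C₀·(f + f² + … + f^4).
≈ 7.131 × (0.3969 + 0.1575 + 0.0625 + 0.0248) ≈ 7.131 × 0.6417 ≈ 4.576 μg/mL.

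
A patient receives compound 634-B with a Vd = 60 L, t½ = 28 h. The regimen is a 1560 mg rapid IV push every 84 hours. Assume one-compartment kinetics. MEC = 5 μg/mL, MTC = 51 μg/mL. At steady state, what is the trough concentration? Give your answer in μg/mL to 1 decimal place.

The dosing interval is 3 half-lives, so f = 2^(−3) = 0.125.
At steady state, R = 1/(1 − 0.125) = 8/7.
Single-dose peak C₀ = D/Vd = 1560/60 = 26 μg/mL.
Steady-state peak Cmax,ss = C₀·R = 26 × 8/7 ≈ 29.714 μg/mL.
Steady-state trough Cmin,ss = Cmax,ss·f ≈ 29.714 × 0.125 ≈ 3.714 μg/mL.
Trough 3.7 μg/mL vs MEC 5 μg/mL: subtherapeutic.

3.7 μg/mL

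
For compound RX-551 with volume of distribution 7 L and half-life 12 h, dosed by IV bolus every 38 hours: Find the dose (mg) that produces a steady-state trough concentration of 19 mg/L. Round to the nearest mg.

1061 mg

τ/t½ = 38/12 ≈ 3.1667, so f = (1/2)^(38/12) ≈ 0.111362.
Cmin,ss = (D/Vd)·f/(1−f), so D = Cmin,ss·Vd·(1−f)/f.
D = 19 × 7 × (1−f)/f ≈ 19 × 7 × 7.97972 ≈ 1061.30 mg.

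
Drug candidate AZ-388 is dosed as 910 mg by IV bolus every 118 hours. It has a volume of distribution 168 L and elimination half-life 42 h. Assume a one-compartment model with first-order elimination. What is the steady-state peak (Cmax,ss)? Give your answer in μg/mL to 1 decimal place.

6.3 μg/mL

k = ln2/t½ = ln2/42 ≈ 0.016504 h⁻¹; fraction remaining f = e^(−kτ) = e^(−0.016504×118) ≈ 0.1426.
Accumulation ratio R = 1/(1 − f) ≈ 1/0.8574 ≈ 1.1663.
Single-dose peak C₀ = D/Vd = 910/168 ≈ 5.417 μg/mL.
Steady-state peak Cmax,ss = C₀·R ≈ 5.417 × 1.1663 ≈ 6.318 μg/mL.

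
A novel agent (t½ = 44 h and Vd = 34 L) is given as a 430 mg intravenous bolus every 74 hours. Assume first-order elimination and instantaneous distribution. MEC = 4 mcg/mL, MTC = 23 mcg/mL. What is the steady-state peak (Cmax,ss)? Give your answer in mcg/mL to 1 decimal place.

Over one 74-h interval, 74/44 ≈ 1.6818 half-lives elapse, leaving f ≈ 0.3117 of each dose.
Accumulation ratio R = 1/(1 − f) ≈ 1/0.6883 ≈ 1.4529.
Single-dose peak C₀ = D/Vd = 430/34 ≈ 12.647 mcg/mL.
Steady-state peak Cmax,ss = C₀·R ≈ 12.647 × 1.4529 ≈ 18.375 mcg/mL.
Peak 18.4 mcg/mL vs MTC 23 mcg/mL: below toxic threshold.

18.4 mcg/mL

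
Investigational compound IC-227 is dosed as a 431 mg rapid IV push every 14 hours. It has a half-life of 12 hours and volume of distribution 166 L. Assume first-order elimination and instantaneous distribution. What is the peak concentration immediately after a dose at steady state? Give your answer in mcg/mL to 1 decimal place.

Over one 14-h interval, 14/12 ≈ 1.1667 half-lives elapse, leaving f ≈ 0.4454 of each dose.
At steady state, accumulation factor R = 1/(1 − e^(−kτ)) ≈ 1.8031.
Each bolus raises the concentration by D/Vd = 431/166 ≈ 2.596 mcg/mL.
Steady-state peak Cmax,ss = C₀·R ≈ 2.596 × 1.8031 ≈ 4.681 mcg/mL.

4.7 mcg/mL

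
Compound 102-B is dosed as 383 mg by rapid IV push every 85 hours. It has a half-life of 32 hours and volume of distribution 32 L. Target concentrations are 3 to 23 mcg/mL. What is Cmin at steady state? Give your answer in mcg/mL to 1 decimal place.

2.3 mcg/mL

Over one 85-h interval, 85/32 ≈ 2.6562 half-lives elapse, leaving f ≈ 0.1586 of each dose.
Single-dose peak C₀ = D/Vd = 383/32 ≈ 11.969 mcg/mL.
Steady-state trough Cmin,ss = C₀·f/(1−f) ≈ 11.969 × 0.1586/0.8414 ≈ 2.256 mcg/mL.
Trough 2.3 mcg/mL vs MEC 3 mcg/mL: subtherapeutic.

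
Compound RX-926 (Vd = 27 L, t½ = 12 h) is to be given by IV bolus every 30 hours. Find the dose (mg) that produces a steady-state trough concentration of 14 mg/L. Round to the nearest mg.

τ/t½ = 30/12 ≈ 2.5, so f = (1/2)^(30/12) ≈ 0.176777.
Cmin,ss = (D/Vd)·f/(1−f), so D = Cmin,ss·Vd·(1−f)/f.
D = 14 × 27 × (1−f)/f ≈ 14 × 27 × 4.65684 ≈ 1760.29 mg.

1760 mg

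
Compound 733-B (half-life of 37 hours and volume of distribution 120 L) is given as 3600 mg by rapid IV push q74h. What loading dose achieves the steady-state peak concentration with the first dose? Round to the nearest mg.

f = (1/2)^(74/37) ≈ 0.250000; accumulation ratio R = 1/(1−f) ≈ 1.33333.
Loading dose to hit Cmax,ss on first dose: D_load = D_maint·R ≈ 3600 × 1.33333 ≈ 4799.99 mg.

4800 mg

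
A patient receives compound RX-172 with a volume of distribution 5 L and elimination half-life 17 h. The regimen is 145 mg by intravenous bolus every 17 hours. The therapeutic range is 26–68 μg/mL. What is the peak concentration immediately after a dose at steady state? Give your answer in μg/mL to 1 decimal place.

58.0 μg/mL

The dosing interval is 1 half-life, so f = 2^(−1) = 0.5.
At steady state, R = 1/(1 − 0.5) = 2/1.
Single-dose peak C₀ = D/Vd = 145/5 = 29 μg/mL.
Steady-state peak Cmax,ss = C₀·R = 29 × 2/1 ≈ 58.000 μg/mL.
Peak 58.0 μg/mL vs MTC 68 μg/mL: below toxic threshold.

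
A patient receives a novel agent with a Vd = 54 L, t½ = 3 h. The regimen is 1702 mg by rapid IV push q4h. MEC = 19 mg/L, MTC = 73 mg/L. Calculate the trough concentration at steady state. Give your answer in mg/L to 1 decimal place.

20.7 mg/L

k = ln2/t½ = ln2/3 ≈ 0.231049 h⁻¹; fraction remaining f = e^(−kτ) = e^(−0.231049×4) ≈ 0.3969.
Each bolus raises the concentration by D/Vd = 1702/54 ≈ 31.519 mg/L.
Steady-state trough Cmin,ss = C₀·f/(1−f) ≈ 31.519 × 0.3969/0.6031 ≈ 20.743 mg/L.
Trough 20.7 mg/L vs MEC 19 mg/L: adequate.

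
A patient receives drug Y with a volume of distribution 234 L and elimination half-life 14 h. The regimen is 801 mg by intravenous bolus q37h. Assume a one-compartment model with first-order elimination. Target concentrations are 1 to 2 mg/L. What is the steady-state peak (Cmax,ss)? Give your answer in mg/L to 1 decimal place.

τ/t½ = 37/14 ≈ 2.6429, so fraction remaining f = (1/2)^(37/14) ≈ 0.1601.
Accumulation ratio R = 1/(1 − f) ≈ 1/0.8399 ≈ 1.1906.
Each bolus raises the concentration by D/Vd = 801/234 ≈ 3.423 mg/L.
Steady-state peak Cmax,ss = C₀·R ≈ 3.423 × 1.1906 ≈ 4.075 mg/L.
Peak 4.1 mg/L vs MTC 2 mg/L: exceeds toxic threshold.

4.1 mg/L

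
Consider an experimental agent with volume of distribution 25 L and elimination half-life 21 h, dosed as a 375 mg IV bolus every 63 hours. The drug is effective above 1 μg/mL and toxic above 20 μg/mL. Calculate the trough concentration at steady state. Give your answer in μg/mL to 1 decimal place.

2.1 μg/mL

τ = 63 h = 3 half-lives, so f = (1/2)^3 = 0.125.
Accumulation ratio R = 1/(1 − f) = 1/0.875 = 8/7.
Single-dose peak C₀ = D/Vd = 375/25 = 15 μg/mL.
Steady-state peak Cmax,ss = C₀·R = 15 × 8/7 ≈ 17.143 μg/mL.
Steady-state trough Cmin,ss = Cmax,ss·f ≈ 17.143 × 0.125 ≈ 2.143 μg/mL.
Trough 2.1 μg/mL vs MEC 1 μg/mL: adequate.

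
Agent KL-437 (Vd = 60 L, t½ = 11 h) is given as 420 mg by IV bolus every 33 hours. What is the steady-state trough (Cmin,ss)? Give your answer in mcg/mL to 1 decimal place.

1.0 mcg/mL

The dosing interval is 3 half-lives, so f = 2^(−3) = 0.125.
Accumulation ratio R = 1/(1 − f) = 1/0.875 = 8/7.
Single-dose peak C₀ = D/Vd = 420/60 = 7 mcg/mL.
Steady-state peak Cmax,ss = C₀·R = 7 × 8/7 ≈ 8.000 mcg/mL.
Steady-state trough Cmin,ss = Cmax,ss·f ≈ 8.000 × 0.125 ≈ 1.000 mcg/mL.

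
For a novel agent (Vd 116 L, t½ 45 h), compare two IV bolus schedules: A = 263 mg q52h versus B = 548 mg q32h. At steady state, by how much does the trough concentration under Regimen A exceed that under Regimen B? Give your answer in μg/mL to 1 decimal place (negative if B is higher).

-5.6 μg/mL

Regimen A: f = (1/2)^(52/45) ≈ 0.4489; Cmin,ss = (263/116)·f/(1−f) ≈ 1.847 μg/mL.
Regimen B: f = (1/2)^(32/45) ≈ 0.6108; Cmin,ss = (548/116)·f/(1−f) ≈ 7.414 μg/mL.
Difference ≈ 1.847 − 7.414 ≈ -5.567 μg/mL.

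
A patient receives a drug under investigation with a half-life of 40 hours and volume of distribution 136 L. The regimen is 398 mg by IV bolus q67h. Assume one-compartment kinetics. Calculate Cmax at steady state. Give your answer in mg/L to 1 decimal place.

4.3 mg/L

Over one 67-h interval, 67/40 ≈ 1.675 half-lives elapse, leaving f ≈ 0.3132 of each dose.
Accumulation ratio R = 1/(1 − f) ≈ 1/0.6868 ≈ 1.4560.
Single-dose peak C₀ = D/Vd = 398/136 ≈ 2.926 mg/L.
Steady-state peak Cmax,ss = C₀·R ≈ 2.926 × 1.4560 ≈ 4.260 mg/L.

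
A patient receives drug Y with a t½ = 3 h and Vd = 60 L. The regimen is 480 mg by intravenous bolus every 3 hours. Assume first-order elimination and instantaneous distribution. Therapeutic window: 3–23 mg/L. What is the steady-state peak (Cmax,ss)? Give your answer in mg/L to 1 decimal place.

The dosing interval is 1 half-life, so f = 2^(−1) = 0.5.
Accumulation ratio R = 1/(1 − f) = 1/0.5 = 2/1.
Single-dose peak C₀ = D/Vd = 480/60 = 8 mg/L.
Steady-state peak Cmax,ss = C₀·R = 8 × 2/1 ≈ 16.000 mg/L.
Peak 16.0 mg/L vs MTC 23 mg/L: below toxic threshold.

16.0 mg/L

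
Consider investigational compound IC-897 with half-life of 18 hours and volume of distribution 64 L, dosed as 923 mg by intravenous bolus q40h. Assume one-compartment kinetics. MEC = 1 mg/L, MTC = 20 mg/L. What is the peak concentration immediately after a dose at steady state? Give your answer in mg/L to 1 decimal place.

Over one 40-h interval, 40/18 ≈ 2.2222 half-lives elapse, leaving f ≈ 0.2143 of each dose.
At steady state, accumulation factor R = 1/(1 − e^(−kτ)) ≈ 1.2728.
Each bolus raises the concentration by D/Vd = 923/64 ≈ 14.422 mg/L.
Cmax,ss = C₀/(1 − f) ≈ 14.422/0.7857 ≈ 18.356 mg/L.
Peak 18.4 mg/L vs MTC 20 mg/L: below toxic threshold.

18.4 mg/L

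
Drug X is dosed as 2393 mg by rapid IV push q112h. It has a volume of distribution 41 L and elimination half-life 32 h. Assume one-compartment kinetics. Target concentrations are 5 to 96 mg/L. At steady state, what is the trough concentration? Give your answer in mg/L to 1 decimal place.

5.7 mg/L

k = ln2/t½ = ln2/32 ≈ 0.021661 h⁻¹; fraction remaining f = e^(−kτ) = e^(−0.021661×112) ≈ 0.0884.
Accumulation ratio R = 1/(1 − f) ≈ 1/0.9116 ≈ 1.0970.
Single-dose peak C₀ = D/Vd = 2393/41 ≈ 58.366 mg/L.
Steady-state peak Cmax,ss = C₀·R ≈ 58.366 × 1.0970 ≈ 64.028 mg/L.
Steady-state trough Cmin,ss = Cmax,ss·f ≈ 64.028 × 0.0884 ≈ 5.660 mg/L.
Trough 5.7 mg/L vs MEC 5 mg/L: adequate.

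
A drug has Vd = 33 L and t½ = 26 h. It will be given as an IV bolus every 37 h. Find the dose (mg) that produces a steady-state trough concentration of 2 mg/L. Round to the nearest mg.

111 mg

τ/t½ = 37/26 ≈ 1.4231, so f = (1/2)^(37/26) ≈ 0.372916.
Cmin,ss = (D/Vd)·f/(1−f), so D = Cmin,ss·Vd·(1−f)/f.
D = 2 × 33 × (1−f)/f ≈ 2 × 33 × 1.68157 ≈ 110.98 mg.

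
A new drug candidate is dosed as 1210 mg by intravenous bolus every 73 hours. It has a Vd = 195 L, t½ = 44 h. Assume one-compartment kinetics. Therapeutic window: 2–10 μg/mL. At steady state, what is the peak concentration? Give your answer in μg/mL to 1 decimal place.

9.1 μg/mL

τ/t½ = 73/44 ≈ 1.6591, so fraction remaining f = (1/2)^(73/44) ≈ 0.3166.
At steady state, accumulation factor R = 1/(1 − e^(−kτ)) ≈ 1.4633.
Each bolus raises the concentration by D/Vd = 1210/195 ≈ 6.205 μg/mL.
Steady-state peak Cmax,ss = C₀·R ≈ 6.205 × 1.4633 ≈ 9.080 μg/mL.
Peak 9.1 μg/mL vs MTC 10 μg/mL: below toxic threshold.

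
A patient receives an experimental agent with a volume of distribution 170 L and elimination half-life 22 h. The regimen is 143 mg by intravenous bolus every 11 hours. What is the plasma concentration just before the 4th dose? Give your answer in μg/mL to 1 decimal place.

f = (1/2)^(τ/t½) = (1/2)^(11/22) ≈ 0.7071.
C₀ = D/Vd = 143/170 ≈ 0.841 μg/mL.
Before the 4th dose, 3 doses have been given. Superposition: Cmin = C₀·(f + f² + … + f^3).
≈ 0.841 × (0.7071 + 0.5000 + 0.3535) ≈ 0.841 × 1.5606 ≈ 1.312 μg/mL.

1.3 μg/mL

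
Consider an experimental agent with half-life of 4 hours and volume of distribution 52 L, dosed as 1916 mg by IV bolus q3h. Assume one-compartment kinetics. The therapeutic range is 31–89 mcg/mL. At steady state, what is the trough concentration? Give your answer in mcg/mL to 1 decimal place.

54.0 mcg/mL

k = ln2/t½ = ln2/4 ≈ 0.173287 h⁻¹; fraction remaining f = e^(−kτ) = e^(−0.173287×3) ≈ 0.5946.
Each bolus raises the concentration by D/Vd = 1916/52 ≈ 36.846 mcg/mL.
Steady-state trough Cmin,ss = C₀·f/(1−f) ≈ 36.846 × 0.5946/0.4054 ≈ 54.042 mcg/mL.
Trough 54.0 mcg/mL vs MEC 31 mcg/mL: adequate.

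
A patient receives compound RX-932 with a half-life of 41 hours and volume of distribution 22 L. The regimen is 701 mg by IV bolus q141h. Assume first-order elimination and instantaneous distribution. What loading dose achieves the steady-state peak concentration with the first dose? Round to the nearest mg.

f = (1/2)^(141/41) ≈ 0.092204; accumulation ratio R = 1/(1−f) ≈ 1.10157.
Loading dose to hit Cmax,ss on first dose: D_load = D_maint·R ≈ 701 × 1.10157 ≈ 772.20 mg.

772 mg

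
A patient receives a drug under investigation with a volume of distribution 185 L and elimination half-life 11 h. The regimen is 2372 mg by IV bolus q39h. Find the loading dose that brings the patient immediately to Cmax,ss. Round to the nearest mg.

f = (1/2)^(39/11) ≈ 0.085647; accumulation ratio R = 1/(1−f) ≈ 1.09367.
Loading dose to hit Cmax,ss on first dose: D_load = D_maint·R ≈ 2372 × 1.09367 ≈ 2594.19 mg.

2594 mg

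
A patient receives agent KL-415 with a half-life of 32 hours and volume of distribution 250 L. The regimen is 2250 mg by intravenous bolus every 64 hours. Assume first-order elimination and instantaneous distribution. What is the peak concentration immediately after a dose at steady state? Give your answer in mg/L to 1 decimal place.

12.0 mg/L

τ = 64 h = 2 half-lives, so f = (1/2)^2 = 0.25.
Accumulation ratio R = 1/(1 − f) = 1/0.75 = 4/3.
Single-dose peak C₀ = D/Vd = 2250/250 = 9 mg/L.
Steady-state peak Cmax,ss = C₀·R = 9 × 4/3 ≈ 12.000 mg/L.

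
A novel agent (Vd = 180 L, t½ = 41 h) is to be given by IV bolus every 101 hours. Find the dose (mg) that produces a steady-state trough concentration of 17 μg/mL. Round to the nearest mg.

13817 mg

τ/t½ = 101/41 ≈ 2.4634, so f = (1/2)^(101/41) ≈ 0.181317.
Cmin,ss = (D/Vd)·f/(1−f), so D = Cmin,ss·Vd·(1−f)/f.
D = 17 × 180 × (1−f)/f ≈ 17 × 180 × 4.51520 ≈ 13816.51 mg.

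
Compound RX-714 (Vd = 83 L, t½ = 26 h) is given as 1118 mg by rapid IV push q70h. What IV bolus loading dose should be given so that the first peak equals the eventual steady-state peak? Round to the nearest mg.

1323 mg

f = (1/2)^(70/26) ≈ 0.154716; accumulation ratio R = 1/(1−f) ≈ 1.18303.
Loading dose to hit Cmax,ss on first dose: D_load = D_maint·R ≈ 1118 × 1.18303 ≈ 1322.63 mg.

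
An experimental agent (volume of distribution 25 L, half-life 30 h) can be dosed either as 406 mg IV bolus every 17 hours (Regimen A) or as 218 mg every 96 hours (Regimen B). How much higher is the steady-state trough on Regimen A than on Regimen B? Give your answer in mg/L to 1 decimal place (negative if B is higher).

Regimen A: f = (1/2)^(17/30) ≈ 0.6752; Cmin,ss = (406/25)·f/(1−f) ≈ 33.760 mg/L.
Regimen B: f = (1/2)^(96/30) ≈ 0.1088; Cmin,ss = (218/25)·f/(1−f) ≈ 1.065 mg/L.
Difference ≈ 33.760 − 1.065 ≈ 32.695 mg/L.

32.7 mg/L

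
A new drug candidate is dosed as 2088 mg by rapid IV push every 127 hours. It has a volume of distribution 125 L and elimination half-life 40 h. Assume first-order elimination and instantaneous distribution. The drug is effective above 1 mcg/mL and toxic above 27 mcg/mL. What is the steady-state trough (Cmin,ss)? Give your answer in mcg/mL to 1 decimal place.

2.1 mcg/mL

k = ln2/t½ = ln2/40 ≈ 0.017329 h⁻¹; fraction remaining f = e^(−kτ) = e^(−0.017329×127) ≈ 0.1107.
Accumulation ratio R = 1/(1 − f) ≈ 1/0.8893 ≈ 1.1245.
Single-dose peak C₀ = D/Vd = 2088/125 ≈ 16.704 mcg/mL.
Cmax,ss = C₀/(1 − f) ≈ 16.704/0.8893 ≈ 18.783 mcg/mL.
Steady-state trough Cmin,ss = Cmax,ss·f ≈ 18.783 × 0.1107 ≈ 2.079 mcg/mL.
Trough 2.1 mcg/mL vs MEC 1 mcg/mL: adequate.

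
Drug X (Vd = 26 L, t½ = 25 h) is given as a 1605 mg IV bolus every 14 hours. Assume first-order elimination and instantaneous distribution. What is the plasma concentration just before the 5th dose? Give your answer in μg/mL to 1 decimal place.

f = (1/2)^(τ/t½) = (1/2)^(14/25) ≈ 0.6783.
C₀ = D/Vd = 1605/26 ≈ 61.731 μg/mL.
Before the 5th dose, 4 doses have been given. Superposition: Cmin = C₀·(f + f² + … + f^4).
≈ 61.731 × (0.6783 + 0.4601 + 0.3121 + 0.2117) ≈ 61.731 × 1.6622 ≈ 102.609 μg/mL.

102.6 μg/mL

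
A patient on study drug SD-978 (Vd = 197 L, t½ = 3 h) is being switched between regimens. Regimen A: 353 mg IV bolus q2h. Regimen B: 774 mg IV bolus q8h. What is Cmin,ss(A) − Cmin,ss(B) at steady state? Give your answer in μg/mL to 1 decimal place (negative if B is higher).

2.3 μg/mL

Regimen A: f = (1/2)^(2/3) ≈ 0.6300; Cmin,ss = (353/197)·f/(1−f) ≈ 3.051 μg/mL.
Regimen B: f = (1/2)^(8/3) ≈ 0.1575; Cmin,ss = (774/197)·f/(1−f) ≈ 0.734 μg/mL.
Difference ≈ 3.051 − 0.734 ≈ 2.317 μg/mL.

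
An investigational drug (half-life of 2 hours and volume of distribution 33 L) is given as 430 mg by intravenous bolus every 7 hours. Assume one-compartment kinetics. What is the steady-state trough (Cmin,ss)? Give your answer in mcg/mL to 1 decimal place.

1.3 mcg/mL

Over one 7-h interval, 7/2 ≈ 3.5 half-lives elapse, leaving f ≈ 0.0884 of each dose.
At steady state, accumulation factor R = 1/(1 − e^(−kτ)) ≈ 1.0970.
Each bolus raises the concentration by D/Vd = 430/33 ≈ 13.030 mcg/mL.
Steady-state peak Cmax,ss = C₀·R ≈ 13.030 × 1.0970 ≈ 14.294 mcg/mL.
Steady-state trough Cmin,ss = Cmax,ss·f ≈ 14.294 × 0.0884 ≈ 1.264 mcg/mL.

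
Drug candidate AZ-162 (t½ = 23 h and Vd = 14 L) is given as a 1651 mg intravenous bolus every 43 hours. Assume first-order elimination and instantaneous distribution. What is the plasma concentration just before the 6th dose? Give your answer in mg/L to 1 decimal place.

44.4 mg/L

f = (1/2)^(τ/t½) = (1/2)^(43/23) ≈ 0.2737.
C₀ = D/Vd = 1651/14 ≈ 117.929 mg/L.
Before the 6th dose, 5 doses have been given. Superposition: Cmin = C₀·(f + f² + … + f^5).
≈ 117.929 × (0.2737 + 0.0749 + 0.0205 + 0.0056 + 0.0015) ≈ 117.929 × 0.3762 ≈ 44.365 mg/L.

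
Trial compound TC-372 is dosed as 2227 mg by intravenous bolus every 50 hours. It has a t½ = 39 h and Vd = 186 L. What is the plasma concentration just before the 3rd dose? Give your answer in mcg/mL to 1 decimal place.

f = (1/2)^(τ/t½) = (1/2)^(50/39) ≈ 0.4112.
C₀ = D/Vd = 2227/186 ≈ 11.973 mcg/mL.
Before the 3rd dose, 2 doses have been given. Superposition: Cmin = C₀·(f + f²).
≈ 11.973 × (0.4112 + 0.1691) ≈ 11.973 × 0.5803 ≈ 6.948 mcg/mL.

6.9 mcg/mL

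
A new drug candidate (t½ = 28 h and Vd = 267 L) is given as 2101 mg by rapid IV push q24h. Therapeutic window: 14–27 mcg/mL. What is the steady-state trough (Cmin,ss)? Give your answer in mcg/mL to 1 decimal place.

Over one 24-h interval, 24/28 ≈ 0.85714 half-lives elapse, leaving f ≈ 0.5520 of each dose.
Accumulation ratio R = 1/(1 − f) ≈ 1/0.4480 ≈ 2.2321.
Each bolus raises the concentration by D/Vd = 2101/267 ≈ 7.869 mcg/mL.
Steady-state peak Cmax,ss = C₀·R ≈ 7.869 × 2.2321 ≈ 17.564 mcg/mL.
One interval later, Cmin,ss = Cmax,ss·e^(−kτ) ≈ 17.564 × 0.5520 ≈ 9.695 mcg/mL.
Trough 9.7 mcg/mL vs MEC 14 mcg/mL: subtherapeutic.

9.7 mcg/mL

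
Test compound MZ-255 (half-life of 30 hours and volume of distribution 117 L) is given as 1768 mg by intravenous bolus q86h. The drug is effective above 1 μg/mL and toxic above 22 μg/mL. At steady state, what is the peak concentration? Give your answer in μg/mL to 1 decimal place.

τ/t½ = 86/30 ≈ 2.8667, so fraction remaining f = (1/2)^(86/30) ≈ 0.1371.
Accumulation ratio R = 1/(1 − f) ≈ 1/0.8629 ≈ 1.1589.
Each bolus raises the concentration by D/Vd = 1768/117 ≈ 15.111 μg/mL.
Steady-state peak Cmax,ss = C₀·R ≈ 15.111 × 1.1589 ≈ 17.512 μg/mL.
Peak 17.5 μg/mL vs MTC 22 μg/mL: below toxic threshold.

17.5 μg/mL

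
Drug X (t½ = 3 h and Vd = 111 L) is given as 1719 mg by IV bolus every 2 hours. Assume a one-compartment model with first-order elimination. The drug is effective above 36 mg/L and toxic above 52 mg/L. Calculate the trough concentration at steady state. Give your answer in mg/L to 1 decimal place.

k = ln2/t½ = ln2/3 ≈ 0.231049 h⁻¹; fraction remaining f = e^(−kτ) = e^(−0.231049×2) ≈ 0.6300.
Accumulation ratio R = 1/(1 − f) ≈ 1/0.3700 ≈ 2.7027.
Single-dose peak C₀ = D/Vd = 1719/111 ≈ 15.486 mg/L.
Steady-state peak Cmax,ss = C₀·R ≈ 15.486 × 2.7027 ≈ 41.854 mg/L.
Steady-state trough Cmin,ss = Cmax,ss·f ≈ 41.854 × 0.6300 ≈ 26.368 mg/L.
Trough 26.4 mg/L vs MEC 36 mg/L: subtherapeutic.

26.4 mg/L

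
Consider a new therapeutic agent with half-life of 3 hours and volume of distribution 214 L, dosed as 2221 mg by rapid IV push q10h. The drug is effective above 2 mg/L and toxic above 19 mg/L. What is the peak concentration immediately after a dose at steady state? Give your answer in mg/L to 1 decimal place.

Over one 10-h interval, 10/3 ≈ 3.3333 half-lives elapse, leaving f ≈ 0.0992 of each dose.
Accumulation ratio R = 1/(1 − f) ≈ 1/0.9008 ≈ 1.1101.
Single-dose peak C₀ = D/Vd = 2221/214 ≈ 10.379 mg/L.
Steady-state peak Cmax,ss = C₀·R ≈ 10.379 × 1.1101 ≈ 11.522 mg/L.
Peak 11.5 mg/L vs MTC 19 mg/L: below toxic threshold.

11.5 mg/L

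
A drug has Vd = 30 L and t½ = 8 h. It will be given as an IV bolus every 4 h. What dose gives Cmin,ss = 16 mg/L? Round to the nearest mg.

199 mg

τ/t½ = 4/8 ≈ 0.5, so f = (1/2)^(4/8) ≈ 0.707107.
Cmin,ss = (D/Vd)·f/(1−f), so D = Cmin,ss·Vd·(1−f)/f.
D = 16 × 30 × (1−f)/f ≈ 16 × 30 × 0.41421 ≈ 198.82 mg.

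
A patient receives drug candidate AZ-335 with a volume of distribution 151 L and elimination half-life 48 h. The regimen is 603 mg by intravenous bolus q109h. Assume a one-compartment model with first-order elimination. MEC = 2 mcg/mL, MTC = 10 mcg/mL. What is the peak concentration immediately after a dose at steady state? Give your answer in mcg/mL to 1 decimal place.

k = ln2/t½ = ln2/48 ≈ 0.014441 h⁻¹; fraction remaining f = e^(−kτ) = e^(−0.014441×109) ≈ 0.2072.
At steady state, accumulation factor R = 1/(1 − e^(−kτ)) ≈ 1.2614.
Single-dose peak C₀ = D/Vd = 603/151 ≈ 3.993 mcg/mL.
Cmax,ss = C₀/(1 − f) ≈ 3.993/0.7928 ≈ 5.037 mcg/mL.
Peak 5.0 mcg/mL vs MTC 10 mcg/mL: below toxic threshold.

5.0 mcg/mL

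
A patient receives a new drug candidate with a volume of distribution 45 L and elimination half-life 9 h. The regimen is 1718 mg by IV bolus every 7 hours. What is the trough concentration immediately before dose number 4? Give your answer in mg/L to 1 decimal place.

f = (1/2)^(τ/t½) = (1/2)^(7/9) ≈ 0.5833.
C₀ = D/Vd = 1718/45 ≈ 38.178 mg/L.
Before the 4th dose, 3 doses have been given. Superposition: Cmin = C₀·(f + f² + … + f^3).
≈ 38.178 × (0.5833 + 0.3402 + 0.1985) ≈ 38.178 × 1.1220 ≈ 42.836 mg/L.

42.8 mg/L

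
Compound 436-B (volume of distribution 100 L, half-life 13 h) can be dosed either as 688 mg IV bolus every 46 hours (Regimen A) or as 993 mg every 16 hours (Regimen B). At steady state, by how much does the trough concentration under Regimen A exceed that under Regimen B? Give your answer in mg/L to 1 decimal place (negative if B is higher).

Regimen A: f = (1/2)^(46/13) ≈ 0.0861; Cmin,ss = (688/100)·f/(1−f) ≈ 0.648 mg/L.
Regimen B: f = (1/2)^(16/13) ≈ 0.4261; Cmin,ss = (993/100)·f/(1−f) ≈ 7.373 mg/L.
Difference ≈ 0.648 − 7.373 ≈ -6.725 mg/L.

-6.7 mg/L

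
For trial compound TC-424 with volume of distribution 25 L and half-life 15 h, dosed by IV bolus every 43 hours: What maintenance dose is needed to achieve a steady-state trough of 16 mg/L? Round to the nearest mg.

τ/t½ = 43/15 ≈ 2.8667, so f = (1/2)^(43/15) ≈ 0.137103.
Cmin,ss = (D/Vd)·f/(1−f), so D = Cmin,ss·Vd·(1−f)/f.
D = 16 × 25 × (1−f)/f ≈ 16 × 25 × 6.29379 ≈ 2517.52 mg.

2518 mg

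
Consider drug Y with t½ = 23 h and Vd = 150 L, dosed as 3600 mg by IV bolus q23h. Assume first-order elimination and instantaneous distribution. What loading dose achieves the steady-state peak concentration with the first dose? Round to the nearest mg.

f = (1/2)^(23/23) ≈ 0.500000; accumulation ratio R = 1/(1−f) ≈ 2.00000.
Loading dose to hit Cmax,ss on first dose: D_load = D_maint·R ≈ 3600 × 2.00000 ≈ 7200.00 mg.

7200 mg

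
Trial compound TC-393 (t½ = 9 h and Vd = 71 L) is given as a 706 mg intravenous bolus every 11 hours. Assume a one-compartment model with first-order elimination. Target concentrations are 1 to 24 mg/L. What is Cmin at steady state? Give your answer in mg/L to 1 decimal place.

k = ln2/t½ = ln2/9 ≈ 0.077016 h⁻¹; fraction remaining f = e^(−kτ) = e^(−0.077016×11) ≈ 0.4286.
Each bolus raises the concentration by D/Vd = 706/71 ≈ 9.944 mg/L.
Steady-state trough Cmin,ss = C₀·f/(1−f) ≈ 9.944 × 0.4286/0.5714 ≈ 7.459 mg/L.
Trough 7.5 mg/L vs MEC 1 mg/L: adequate.

7.5 mg/L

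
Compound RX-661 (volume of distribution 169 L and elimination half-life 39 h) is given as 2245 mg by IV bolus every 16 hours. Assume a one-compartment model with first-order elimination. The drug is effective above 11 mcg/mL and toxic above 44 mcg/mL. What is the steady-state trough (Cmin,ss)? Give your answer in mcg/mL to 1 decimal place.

40.4 mcg/mL

Over one 16-h interval, 16/39 ≈ 0.41026 half-lives elapse, leaving f ≈ 0.7525 of each dose.
Accumulation ratio R = 1/(1 − f) ≈ 1/0.2475 ≈ 4.0404.
Each bolus raises the concentration by D/Vd = 2245/169 ≈ 13.284 mcg/mL.
Steady-state peak Cmax,ss = C₀·R ≈ 13.284 × 4.0404 ≈ 53.673 mcg/mL.
Steady-state trough Cmin,ss = Cmax,ss·f ≈ 53.673 × 0.7525 ≈ 40.389 mcg/mL.
Trough 40.4 mcg/mL vs MEC 11 mcg/mL: adequate.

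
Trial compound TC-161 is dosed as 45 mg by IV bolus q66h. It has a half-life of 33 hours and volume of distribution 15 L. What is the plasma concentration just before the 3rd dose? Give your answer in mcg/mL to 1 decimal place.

0.9 mcg/mL

f = (1/2)^(τ/t½) = (1/2)^(66/33) ≈ 0.2500.
C₀ = D/Vd = 45/15 ≈ 3.000 mcg/mL.
Before the 3rd dose, 2 doses have been given. Superposition: Cmin = C₀·(f + f²).
≈ 3.000 × (0.2500 + 0.0625) ≈ 3.000 × 0.3125 ≈ 0.938 mcg/mL.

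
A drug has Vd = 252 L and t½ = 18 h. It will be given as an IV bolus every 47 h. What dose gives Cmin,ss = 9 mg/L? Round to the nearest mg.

τ/t½ = 47/18 ≈ 2.6111, so f = (1/2)^(47/18) ≈ 0.163673.
Cmin,ss = (D/Vd)·f/(1−f), so D = Cmin,ss·Vd·(1−f)/f.
D = 9 × 252 × (1−f)/f ≈ 9 × 252 × 5.10974 ≈ 11588.89 mg.

11589 mg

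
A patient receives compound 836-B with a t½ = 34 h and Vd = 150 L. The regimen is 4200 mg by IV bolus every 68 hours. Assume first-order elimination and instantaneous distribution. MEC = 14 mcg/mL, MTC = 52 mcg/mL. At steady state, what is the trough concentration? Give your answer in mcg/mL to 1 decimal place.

9.3 mcg/mL

τ = 68 h = 2 half-lives, so f = (1/2)^2 = 0.25.
Accumulation ratio R = 1/(1 − f) = 1/0.75 = 4/3.
Single-dose peak C₀ = D/Vd = 4200/150 = 28 mcg/mL.
Steady-state peak Cmax,ss = C₀·R = 28 × 4/3 ≈ 37.333 mcg/mL.
Steady-state trough Cmin,ss = Cmax,ss·f ≈ 37.333 × 0.25 ≈ 9.333 mcg/mL.
Trough 9.3 mcg/mL vs MEC 14 mcg/mL: subtherapeutic.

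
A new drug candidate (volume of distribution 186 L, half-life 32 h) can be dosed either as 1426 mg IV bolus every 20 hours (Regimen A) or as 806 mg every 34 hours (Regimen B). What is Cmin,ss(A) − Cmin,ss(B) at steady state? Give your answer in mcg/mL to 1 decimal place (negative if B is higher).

10.2 mcg/mL

Regimen A: f = (1/2)^(20/32) ≈ 0.6484; Cmin,ss = (1426/186)·f/(1−f) ≈ 14.138 mcg/mL.
Regimen B: f = (1/2)^(34/32) ≈ 0.4788; Cmin,ss = (806/186)·f/(1−f) ≈ 3.981 mcg/mL.
Difference ≈ 14.138 − 3.981 ≈ 10.157 mcg/mL.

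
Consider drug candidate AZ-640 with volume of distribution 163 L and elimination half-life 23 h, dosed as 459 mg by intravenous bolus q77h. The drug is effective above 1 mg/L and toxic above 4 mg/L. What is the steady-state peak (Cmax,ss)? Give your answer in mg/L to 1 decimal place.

3.1 mg/L

τ/t½ = 77/23 ≈ 3.3478, so fraction remaining f = (1/2)^(77/23) ≈ 0.0982.
Accumulation ratio R = 1/(1 − f) ≈ 1/0.9018 ≈ 1.1089.
Each bolus raises the concentration by D/Vd = 459/163 ≈ 2.816 mg/L.
Steady-state peak Cmax,ss = C₀·R ≈ 2.816 × 1.1089 ≈ 3.123 mg/L.
Peak 3.1 mg/L vs MTC 4 mg/L: below toxic threshold.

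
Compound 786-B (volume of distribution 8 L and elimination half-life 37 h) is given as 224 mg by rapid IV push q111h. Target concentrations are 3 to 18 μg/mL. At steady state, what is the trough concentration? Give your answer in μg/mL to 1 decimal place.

τ = 111 h = 3 half-lives, so f = (1/2)^3 = 0.125.
At steady state, R = 1/(1 − 0.125) = 8/7.
Single-dose peak C₀ = D/Vd = 224/8 = 28 μg/mL.
Steady-state peak Cmax,ss = C₀·R = 28 × 8/7 ≈ 32.000 μg/mL.
Steady-state trough Cmin,ss = Cmax,ss·f ≈ 32.000 × 0.125 ≈ 4.000 μg/mL.
Trough 4.0 μg/mL vs MEC 3 μg/mL: adequate.

4.0 μg/mL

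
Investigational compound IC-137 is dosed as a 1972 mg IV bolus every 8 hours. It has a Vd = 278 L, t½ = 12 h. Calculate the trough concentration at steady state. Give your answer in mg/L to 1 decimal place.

12.1 mg/L

k = ln2/t½ = ln2/12 ≈ 0.057762 h⁻¹; fraction remaining f = e^(−kτ) = e^(−0.057762×8) ≈ 0.6300.
Each bolus raises the concentration by D/Vd = 1972/278 ≈ 7.094 mg/L.
Steady-state trough Cmin,ss = C₀·f/(1−f) ≈ 7.094 × 0.6300/0.3700 ≈ 12.079 mg/L.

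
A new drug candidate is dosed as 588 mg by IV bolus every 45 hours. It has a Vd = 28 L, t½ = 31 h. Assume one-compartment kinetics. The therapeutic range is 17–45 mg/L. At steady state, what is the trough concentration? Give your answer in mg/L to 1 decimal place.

k = ln2/t½ = ln2/31 ≈ 0.022360 h⁻¹; fraction remaining f = e^(−kτ) = e^(−0.022360×45) ≈ 0.3656.
At steady state, accumulation factor R = 1/(1 − e^(−kτ)) ≈ 1.5763.
Each bolus raises the concentration by D/Vd = 588/28 ≈ 21.000 mg/L.
Steady-state peak Cmax,ss = C₀·R ≈ 21.000 × 1.5763 ≈ 33.102 mg/L.
One interval later, Cmin,ss = Cmax,ss·e^(−kτ) ≈ 33.102 × 0.3656 ≈ 12.102 mg/L.
Trough 12.1 mg/L vs MEC 17 mg/L: subtherapeutic.

12.1 mg/L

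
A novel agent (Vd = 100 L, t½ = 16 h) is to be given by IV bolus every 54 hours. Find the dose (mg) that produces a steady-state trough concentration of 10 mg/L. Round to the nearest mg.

τ/t½ = 54/16 ≈ 3.375, so f = (1/2)^(54/16) ≈ 0.096388.
Cmin,ss = (D/Vd)·f/(1−f), so D = Cmin,ss·Vd·(1−f)/f.
D = 10 × 100 × (1−f)/f ≈ 10 × 100 × 9.37474 ≈ 9374.74 mg.

9375 mg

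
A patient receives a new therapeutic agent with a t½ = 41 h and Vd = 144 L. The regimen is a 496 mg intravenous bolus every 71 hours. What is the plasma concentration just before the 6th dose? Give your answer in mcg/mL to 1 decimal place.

1.5 mcg/mL

f = (1/2)^(τ/t½) = (1/2)^(71/41) ≈ 0.3011.
C₀ = D/Vd = 496/144 ≈ 3.444 mcg/mL.
Before the 6th dose, 5 doses have been given. Superposition: Cmin = C₀·(f + f² + … + f^5).
≈ 3.444 × (0.3011 + 0.0907 + 0.0273 + 0.0082 + 0.0025) ≈ 3.444 × 0.4298 ≈ 1.480 mcg/mL.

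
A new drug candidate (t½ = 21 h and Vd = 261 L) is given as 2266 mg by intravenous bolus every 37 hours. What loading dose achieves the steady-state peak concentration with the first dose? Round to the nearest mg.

3214 mg

f = (1/2)^(37/21) ≈ 0.294859; accumulation ratio R = 1/(1−f) ≈ 1.41816.
Loading dose to hit Cmax,ss on first dose: D_load = D_maint·R ≈ 2266 × 1.41816 ≈ 3213.55 mg.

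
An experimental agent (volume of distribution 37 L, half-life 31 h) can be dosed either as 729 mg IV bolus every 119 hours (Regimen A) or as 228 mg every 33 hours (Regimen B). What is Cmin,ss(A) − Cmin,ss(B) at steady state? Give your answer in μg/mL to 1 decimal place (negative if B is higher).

Regimen A: f = (1/2)^(119/31) ≈ 0.0699; Cmin,ss = (729/37)·f/(1−f) ≈ 1.481 μg/mL.
Regimen B: f = (1/2)^(33/31) ≈ 0.4781; Cmin,ss = (228/37)·f/(1−f) ≈ 5.645 μg/mL.
Difference ≈ 1.481 − 5.645 ≈ -4.164 μg/mL.

-4.2 μg/mL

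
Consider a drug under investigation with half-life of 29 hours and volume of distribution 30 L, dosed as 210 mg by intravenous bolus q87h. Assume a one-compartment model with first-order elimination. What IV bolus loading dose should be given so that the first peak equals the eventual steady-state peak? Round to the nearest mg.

f = (1/2)^(87/29) ≈ 0.125000; accumulation ratio R = 1/(1−f) ≈ 1.14286.
Loading dose to hit Cmax,ss on first dose: D_load = D_maint·R ≈ 210 × 1.14286 ≈ 240.00 mg.

240 mg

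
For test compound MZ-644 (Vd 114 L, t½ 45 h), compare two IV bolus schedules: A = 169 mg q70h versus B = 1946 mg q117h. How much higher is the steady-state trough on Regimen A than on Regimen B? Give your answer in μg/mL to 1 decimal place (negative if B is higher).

-2.6 μg/mL

Regimen A: f = (1/2)^(70/45) ≈ 0.3402; Cmin,ss = (169/114)·f/(1−f) ≈ 0.764 μg/mL.
Regimen B: f = (1/2)^(117/45) ≈ 0.1649; Cmin,ss = (1946/114)·f/(1−f) ≈ 3.371 μg/mL.
Difference ≈ 0.764 − 3.371 ≈ -2.607 μg/mL.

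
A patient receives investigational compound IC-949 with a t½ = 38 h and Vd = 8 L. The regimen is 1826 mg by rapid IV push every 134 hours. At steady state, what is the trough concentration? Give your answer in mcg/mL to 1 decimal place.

Over one 134-h interval, 134/38 ≈ 3.5263 half-lives elapse, leaving f ≈ 0.0868 of each dose.
Each bolus raises the concentration by D/Vd = 1826/8 ≈ 228.250 mcg/mL.
Steady-state trough Cmin,ss = C₀·f/(1−f) ≈ 228.250 × 0.0868/0.9132 ≈ 21.695 mcg/mL.

21.7 mcg/mL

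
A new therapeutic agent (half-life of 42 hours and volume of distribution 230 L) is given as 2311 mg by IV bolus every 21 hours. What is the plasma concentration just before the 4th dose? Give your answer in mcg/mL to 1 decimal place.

f = (1/2)^(τ/t½) = (1/2)^(21/42) ≈ 0.7071.
C₀ = D/Vd = 2311/230 ≈ 10.048 mcg/mL.
Before the 4th dose, 3 doses have been given. Superposition: Cmin = C₀·(f + f² + … + f^3).
≈ 10.048 × (0.7071 + 0.5000 + 0.3535) ≈ 10.048 × 1.5606 ≈ 15.681 mcg/mL.

15.7 mcg/mL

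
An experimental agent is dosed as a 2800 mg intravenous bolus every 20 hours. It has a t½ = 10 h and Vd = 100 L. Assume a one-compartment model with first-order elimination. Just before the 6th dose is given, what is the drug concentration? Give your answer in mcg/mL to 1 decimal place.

f = (1/2)^(τ/t½) = (1/2)^(20/10) ≈ 0.2500.
C₀ = D/Vd = 2800/100 ≈ 28.000 mcg/mL.
Before the 6th dose, 5 doses have been given. Superposition: Cmin = C₀·(f + f² + … + f^5).
≈ 28.000 × (0.2500 + 0.0625 + 0.0156 + 0.0039 + 0.0010) ≈ 28.000 × 0.3330 ≈ 9.324 mcg/mL.

9.3 mcg/mL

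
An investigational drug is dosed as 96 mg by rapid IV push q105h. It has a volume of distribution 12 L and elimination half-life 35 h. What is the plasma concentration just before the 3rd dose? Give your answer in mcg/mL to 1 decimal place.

1.1 mcg/mL

f = (1/2)^(τ/t½) = (1/2)^(105/35) ≈ 0.1250.
C₀ = D/Vd = 96/12 ≈ 8.000 mcg/mL.
Before the 3rd dose, 2 doses have been given. Superposition: Cmin = C₀·(f + f²).
≈ 8.000 × (0.1250 + 0.0156) ≈ 8.000 × 0.1406 ≈ 1.125 mcg/mL.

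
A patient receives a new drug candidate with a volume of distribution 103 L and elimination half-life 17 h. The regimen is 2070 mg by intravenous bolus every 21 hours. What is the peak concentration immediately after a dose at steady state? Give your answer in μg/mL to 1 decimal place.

34.9 μg/mL

k = ln2/t½ = ln2/17 ≈ 0.040773 h⁻¹; fraction remaining f = e^(−kτ) = e^(−0.040773×21) ≈ 0.4248.
At steady state, accumulation factor R = 1/(1 − e^(−kτ)) ≈ 1.7385.
Each bolus raises the concentration by D/Vd = 2070/103 ≈ 20.097 μg/mL.
Steady-state peak Cmax,ss = C₀·R ≈ 20.097 × 1.7385 ≈ 34.939 μg/mL.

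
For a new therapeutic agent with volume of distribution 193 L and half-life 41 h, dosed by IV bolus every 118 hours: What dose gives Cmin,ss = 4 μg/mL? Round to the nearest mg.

τ/t½ = 118/41 ≈ 2.878, so f = (1/2)^(118/41) ≈ 0.136026.
Cmin,ss = (D/Vd)·f/(1−f), so D = Cmin,ss·Vd·(1−f)/f.
D = 4 × 193 × (1−f)/f ≈ 4 × 193 × 6.35154 ≈ 4903.39 mg.

4903 mg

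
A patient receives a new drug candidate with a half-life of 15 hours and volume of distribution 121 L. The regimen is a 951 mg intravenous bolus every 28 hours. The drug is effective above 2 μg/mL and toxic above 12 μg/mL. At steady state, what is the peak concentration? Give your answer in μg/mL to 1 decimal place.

k = ln2/t½ = ln2/15 ≈ 0.046210 h⁻¹; fraction remaining f = e^(−kτ) = e^(−0.046210×28) ≈ 0.2742.
Accumulation ratio R = 1/(1 − f) ≈ 1/0.7258 ≈ 1.3778.
Single-dose peak C₀ = D/Vd = 951/121 ≈ 7.860 μg/mL.
Steady-state peak Cmax,ss = C₀·R ≈ 7.860 × 1.3778 ≈ 10.830 μg/mL.
Peak 10.8 μg/mL vs MTC 12 μg/mL: below toxic threshold.

10.8 μg/mL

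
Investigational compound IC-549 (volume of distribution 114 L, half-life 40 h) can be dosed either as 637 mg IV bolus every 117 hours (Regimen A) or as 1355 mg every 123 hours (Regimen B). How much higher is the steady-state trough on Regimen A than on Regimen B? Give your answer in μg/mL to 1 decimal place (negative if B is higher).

-0.8 μg/mL

Regimen A: f = (1/2)^(117/40) ≈ 0.1317; Cmin,ss = (637/114)·f/(1−f) ≈ 0.848 μg/mL.
Regimen B: f = (1/2)^(123/40) ≈ 0.1187; Cmin,ss = (1355/114)·f/(1−f) ≈ 1.601 μg/mL.
Difference ≈ 0.848 − 1.601 ≈ -0.753 μg/mL.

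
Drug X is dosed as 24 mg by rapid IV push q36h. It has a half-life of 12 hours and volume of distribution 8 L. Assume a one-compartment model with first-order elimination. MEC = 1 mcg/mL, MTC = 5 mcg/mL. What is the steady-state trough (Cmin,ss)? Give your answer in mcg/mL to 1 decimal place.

0.4 mcg/mL

τ = 36 h = 3 half-lives, so f = (1/2)^3 = 0.125.
Accumulation ratio R = 1/(1 − f) = 1/0.875 = 8/7.
Single-dose peak C₀ = D/Vd = 24/8 = 3 mcg/mL.
Steady-state peak Cmax,ss = C₀·R = 3 × 8/7 ≈ 3.429 mcg/mL.
Steady-state trough Cmin,ss = Cmax,ss·f ≈ 3.429 × 0.125 ≈ 0.429 mcg/mL.
Trough 0.4 mcg/mL vs MEC 1 mcg/mL: subtherapeutic.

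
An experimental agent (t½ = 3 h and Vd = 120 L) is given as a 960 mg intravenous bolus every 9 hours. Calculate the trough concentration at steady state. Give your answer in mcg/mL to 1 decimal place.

τ = 9 h = 3 half-lives, so f = (1/2)^3 = 0.125.
Accumulation ratio R = 1/(1 − f) = 1/0.875 = 8/7.
Single-dose peak C₀ = D/Vd = 960/120 = 8 mcg/mL.
Steady-state peak Cmax,ss = C₀·R = 8 × 8/7 ≈ 9.143 mcg/mL.
Steady-state trough Cmin,ss = Cmax,ss·f ≈ 9.143 × 0.125 ≈ 1.143 mcg/mL.

1.1 mcg/mL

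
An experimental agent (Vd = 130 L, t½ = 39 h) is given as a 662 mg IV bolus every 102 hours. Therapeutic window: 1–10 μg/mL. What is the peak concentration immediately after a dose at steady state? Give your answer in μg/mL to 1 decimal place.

Over one 102-h interval, 102/39 ≈ 2.6154 half-lives elapse, leaving f ≈ 0.1632 of each dose.
Accumulation ratio R = 1/(1 − f) ≈ 1/0.8368 ≈ 1.1950.
Each bolus raises the concentration by D/Vd = 662/130 ≈ 5.092 μg/mL.
Cmax,ss = C₀/(1 − f) ≈ 5.092/0.8368 ≈ 6.085 μg/mL.
Peak 6.1 μg/mL vs MTC 10 μg/mL: below toxic threshold.

6.1 μg/mL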